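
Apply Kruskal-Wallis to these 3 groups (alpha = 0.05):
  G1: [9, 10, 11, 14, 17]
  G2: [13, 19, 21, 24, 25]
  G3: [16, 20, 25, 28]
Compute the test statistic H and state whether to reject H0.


Step 1: Combine all N = 14 observations and assign midranks.
sorted (value, group, rank): (9,G1,1), (10,G1,2), (11,G1,3), (13,G2,4), (14,G1,5), (16,G3,6), (17,G1,7), (19,G2,8), (20,G3,9), (21,G2,10), (24,G2,11), (25,G2,12.5), (25,G3,12.5), (28,G3,14)
Step 2: Sum ranks within each group.
R_1 = 18 (n_1 = 5)
R_2 = 45.5 (n_2 = 5)
R_3 = 41.5 (n_3 = 4)
Step 3: H = 12/(N(N+1)) * sum(R_i^2/n_i) - 3(N+1)
     = 12/(14*15) * (18^2/5 + 45.5^2/5 + 41.5^2/4) - 3*15
     = 0.057143 * 909.413 - 45
     = 6.966429.
Step 4: Ties present; correction factor C = 1 - 6/(14^3 - 14) = 0.997802. Corrected H = 6.966429 / 0.997802 = 6.981773.
Step 5: Under H0, H ~ chi^2(2); p-value = 0.030474.
Step 6: alpha = 0.05. reject H0.

H = 6.9818, df = 2, p = 0.030474, reject H0.


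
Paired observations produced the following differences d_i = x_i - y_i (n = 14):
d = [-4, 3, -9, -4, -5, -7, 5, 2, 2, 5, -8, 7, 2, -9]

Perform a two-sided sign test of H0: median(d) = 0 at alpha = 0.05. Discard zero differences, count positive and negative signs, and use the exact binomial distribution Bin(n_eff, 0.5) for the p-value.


Step 1: Discard zero differences. Original n = 14; n_eff = number of nonzero differences = 14.
Nonzero differences (with sign): -4, +3, -9, -4, -5, -7, +5, +2, +2, +5, -8, +7, +2, -9
Step 2: Count signs: positive = 7, negative = 7.
Step 3: Under H0: P(positive) = 0.5, so the number of positives S ~ Bin(14, 0.5).
Step 4: Two-sided exact p-value = sum of Bin(14,0.5) probabilities at or below the observed probability = 1.000000.
Step 5: alpha = 0.05. fail to reject H0.

n_eff = 14, pos = 7, neg = 7, p = 1.000000, fail to reject H0.


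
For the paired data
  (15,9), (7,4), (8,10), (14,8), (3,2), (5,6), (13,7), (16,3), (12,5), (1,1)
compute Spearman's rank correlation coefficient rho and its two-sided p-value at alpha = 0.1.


Step 1: Rank x and y separately (midranks; no ties here).
rank(x): 15->9, 7->4, 8->5, 14->8, 3->2, 5->3, 13->7, 16->10, 12->6, 1->1
rank(y): 9->9, 4->4, 10->10, 8->8, 2->2, 6->6, 7->7, 3->3, 5->5, 1->1
Step 2: d_i = R_x(i) - R_y(i); compute d_i^2.
  (9-9)^2=0, (4-4)^2=0, (5-10)^2=25, (8-8)^2=0, (2-2)^2=0, (3-6)^2=9, (7-7)^2=0, (10-3)^2=49, (6-5)^2=1, (1-1)^2=0
sum(d^2) = 84.
Step 3: rho = 1 - 6*84 / (10*(10^2 - 1)) = 1 - 504/990 = 0.490909.
Step 4: Under H0, t = rho * sqrt((n-2)/(1-rho^2)) = 1.5938 ~ t(8).
Step 5: Two-sided p-value from the t-distribution with 8 df = 0.149656.
Step 6: alpha = 0.1. fail to reject H0.

rho = 0.4909, p = 0.149656, fail to reject H0 at alpha = 0.1.


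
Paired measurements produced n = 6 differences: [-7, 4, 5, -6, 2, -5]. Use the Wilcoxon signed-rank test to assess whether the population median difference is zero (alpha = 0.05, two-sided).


Step 1: Drop any zero differences (none here) and take |d_i|.
|d| = [7, 4, 5, 6, 2, 5]
Step 2: Midrank |d_i| (ties get averaged ranks).
ranks: |7|->6, |4|->2, |5|->3.5, |6|->5, |2|->1, |5|->3.5
Step 3: Attach original signs; sum ranks with positive sign and with negative sign.
W+ = 2 + 3.5 + 1 = 6.5
W- = 6 + 5 + 3.5 = 14.5
(Check: W+ + W- = 21 should equal n(n+1)/2 = 21.)
Step 4: Test statistic W = min(W+, W-) = 6.5.
Step 5: Ties in |d|, so use the tie-corrected normal approximation.
        E[W] = n(n+1)/4 = 6*7/4 = 10.5.
        Tie groups: |d|=5 (t=2); sum(t^3 - t) = 6.
        Var[W] = n(n+1)(2n+1)/24 - sum(t^3-t)/48 = 546/24 - 6/48 = 22.625.
        z = (W - E[W]) / sqrt(Var[W]) = (6.5 - 10.5) / 4.7566 = -0.8409.
        Two-sided p = 2*Phi(z) = 0.400381.
Step 6: alpha = 0.05. fail to reject H0.

W+ = 6.5, W- = 14.5, W = min = 6.5, p = 0.400381, fail to reject H0.


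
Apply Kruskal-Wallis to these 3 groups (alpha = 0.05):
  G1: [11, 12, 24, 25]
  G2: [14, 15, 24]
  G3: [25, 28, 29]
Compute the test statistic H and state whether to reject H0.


Step 1: Combine all N = 10 observations and assign midranks.
sorted (value, group, rank): (11,G1,1), (12,G1,2), (14,G2,3), (15,G2,4), (24,G1,5.5), (24,G2,5.5), (25,G1,7.5), (25,G3,7.5), (28,G3,9), (29,G3,10)
Step 2: Sum ranks within each group.
R_1 = 16 (n_1 = 4)
R_2 = 12.5 (n_2 = 3)
R_3 = 26.5 (n_3 = 3)
Step 3: H = 12/(N(N+1)) * sum(R_i^2/n_i) - 3(N+1)
     = 12/(10*11) * (16^2/4 + 12.5^2/3 + 26.5^2/3) - 3*11
     = 0.109091 * 350.167 - 33
     = 5.200000.
Step 4: Ties present; correction factor C = 1 - 12/(10^3 - 10) = 0.987879. Corrected H = 5.200000 / 0.987879 = 5.263804.
Step 5: Under H0, H ~ chi^2(2); p-value = 0.071942.
Step 6: alpha = 0.05. fail to reject H0.

H = 5.2638, df = 2, p = 0.071942, fail to reject H0.


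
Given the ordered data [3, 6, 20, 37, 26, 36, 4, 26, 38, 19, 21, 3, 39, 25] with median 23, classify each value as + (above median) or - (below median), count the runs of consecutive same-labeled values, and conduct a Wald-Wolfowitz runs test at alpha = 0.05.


Step 1: Compute median = 23; label A = above, B = below.
Labels in order: BBBAAABAABBBAA  (n_A = 7, n_B = 7)
Step 2: Count runs R = 6.
Step 3: Under H0 (random ordering), E[R] = 2*n_A*n_B/(n_A+n_B) + 1 = 2*7*7/14 + 1 = 8.0000.
        Var[R] = 2*n_A*n_B*(2*n_A*n_B - n_A - n_B) / ((n_A+n_B)^2 * (n_A+n_B-1)) = 8232/2548 = 3.2308.
        SD[R] = 1.7974.
Step 4: Continuity-corrected z = (R + 0.5 - E[R]) / SD[R] = (6 + 0.5 - 8.0000) / 1.7974 = -0.8345.
Step 5: Two-sided p-value via normal approximation = 2*(1 - Phi(|z|)) = 0.403986.
Step 6: alpha = 0.05. fail to reject H0.

R = 6, z = -0.8345, p = 0.403986, fail to reject H0.


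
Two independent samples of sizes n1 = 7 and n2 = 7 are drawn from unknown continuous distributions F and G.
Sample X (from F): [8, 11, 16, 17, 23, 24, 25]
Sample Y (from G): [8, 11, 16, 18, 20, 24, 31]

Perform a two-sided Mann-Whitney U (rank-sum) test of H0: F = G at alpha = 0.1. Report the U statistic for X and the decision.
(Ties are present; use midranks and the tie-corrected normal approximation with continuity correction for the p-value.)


Step 1: Combine and sort all 14 observations; assign midranks.
sorted (value, group): (8,X), (8,Y), (11,X), (11,Y), (16,X), (16,Y), (17,X), (18,Y), (20,Y), (23,X), (24,X), (24,Y), (25,X), (31,Y)
ranks: 8->1.5, 8->1.5, 11->3.5, 11->3.5, 16->5.5, 16->5.5, 17->7, 18->8, 20->9, 23->10, 24->11.5, 24->11.5, 25->13, 31->14
Step 2: Rank sum for X: R1 = 1.5 + 3.5 + 5.5 + 7 + 10 + 11.5 + 13 = 52.
Step 3: U_X = R1 - n1(n1+1)/2 = 52 - 7*8/2 = 52 - 28 = 24.
       U_Y = n1*n2 - U_X = 49 - 24 = 25.
Step 4: Ties are present, so use the tie-corrected normal approximation (with continuity correction) for the p-value.
Step 5: p-value = 1.000000; compare to alpha = 0.1. fail to reject H0.

U_X = 24, p = 1.000000, fail to reject H0 at alpha = 0.1.


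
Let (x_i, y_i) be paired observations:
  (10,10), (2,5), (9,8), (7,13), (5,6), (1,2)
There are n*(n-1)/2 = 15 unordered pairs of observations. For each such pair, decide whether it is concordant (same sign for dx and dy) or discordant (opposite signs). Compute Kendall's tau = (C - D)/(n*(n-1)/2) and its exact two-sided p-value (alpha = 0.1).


Step 1: Enumerate the 15 unordered pairs (i,j) with i<j and classify each by sign(x_j-x_i) * sign(y_j-y_i).
  (1,2):dx=-8,dy=-5->C; (1,3):dx=-1,dy=-2->C; (1,4):dx=-3,dy=+3->D; (1,5):dx=-5,dy=-4->C
  (1,6):dx=-9,dy=-8->C; (2,3):dx=+7,dy=+3->C; (2,4):dx=+5,dy=+8->C; (2,5):dx=+3,dy=+1->C
  (2,6):dx=-1,dy=-3->C; (3,4):dx=-2,dy=+5->D; (3,5):dx=-4,dy=-2->C; (3,6):dx=-8,dy=-6->C
  (4,5):dx=-2,dy=-7->C; (4,6):dx=-6,dy=-11->C; (5,6):dx=-4,dy=-4->C
Step 2: C = 13, D = 2, total pairs = 15.
Step 3: tau = (C - D)/(n(n-1)/2) = (13 - 2)/15 = 0.733333.
Step 4: Exact two-sided p-value (enumerate n! = 720 permutations of y under H0): p = 0.055556.
Step 5: alpha = 0.1. reject H0.

tau_b = 0.7333 (C=13, D=2), p = 0.055556, reject H0.


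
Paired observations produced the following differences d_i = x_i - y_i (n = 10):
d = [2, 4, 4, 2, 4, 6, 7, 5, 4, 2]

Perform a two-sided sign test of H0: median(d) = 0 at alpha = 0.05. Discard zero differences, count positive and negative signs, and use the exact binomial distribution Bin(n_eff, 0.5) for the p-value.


Step 1: Discard zero differences. Original n = 10; n_eff = number of nonzero differences = 10.
Nonzero differences (with sign): +2, +4, +4, +2, +4, +6, +7, +5, +4, +2
Step 2: Count signs: positive = 10, negative = 0.
Step 3: Under H0: P(positive) = 0.5, so the number of positives S ~ Bin(10, 0.5).
Step 4: Two-sided exact p-value = sum of Bin(10,0.5) probabilities at or below the observed probability = 0.001953.
Step 5: alpha = 0.05. reject H0.

n_eff = 10, pos = 10, neg = 0, p = 0.001953, reject H0.


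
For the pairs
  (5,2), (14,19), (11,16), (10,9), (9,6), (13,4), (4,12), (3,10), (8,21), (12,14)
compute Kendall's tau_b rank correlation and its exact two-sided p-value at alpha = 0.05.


Step 1: Enumerate the 45 unordered pairs (i,j) with i<j and classify each by sign(x_j-x_i) * sign(y_j-y_i).
  (1,2):dx=+9,dy=+17->C; (1,3):dx=+6,dy=+14->C; (1,4):dx=+5,dy=+7->C; (1,5):dx=+4,dy=+4->C
  (1,6):dx=+8,dy=+2->C; (1,7):dx=-1,dy=+10->D; (1,8):dx=-2,dy=+8->D; (1,9):dx=+3,dy=+19->C
  (1,10):dx=+7,dy=+12->C; (2,3):dx=-3,dy=-3->C; (2,4):dx=-4,dy=-10->C; (2,5):dx=-5,dy=-13->C
  (2,6):dx=-1,dy=-15->C; (2,7):dx=-10,dy=-7->C; (2,8):dx=-11,dy=-9->C; (2,9):dx=-6,dy=+2->D
  (2,10):dx=-2,dy=-5->C; (3,4):dx=-1,dy=-7->C; (3,5):dx=-2,dy=-10->C; (3,6):dx=+2,dy=-12->D
  (3,7):dx=-7,dy=-4->C; (3,8):dx=-8,dy=-6->C; (3,9):dx=-3,dy=+5->D; (3,10):dx=+1,dy=-2->D
  (4,5):dx=-1,dy=-3->C; (4,6):dx=+3,dy=-5->D; (4,7):dx=-6,dy=+3->D; (4,8):dx=-7,dy=+1->D
  (4,9):dx=-2,dy=+12->D; (4,10):dx=+2,dy=+5->C; (5,6):dx=+4,dy=-2->D; (5,7):dx=-5,dy=+6->D
  (5,8):dx=-6,dy=+4->D; (5,9):dx=-1,dy=+15->D; (5,10):dx=+3,dy=+8->C; (6,7):dx=-9,dy=+8->D
  (6,8):dx=-10,dy=+6->D; (6,9):dx=-5,dy=+17->D; (6,10):dx=-1,dy=+10->D; (7,8):dx=-1,dy=-2->C
  (7,9):dx=+4,dy=+9->C; (7,10):dx=+8,dy=+2->C; (8,9):dx=+5,dy=+11->C; (8,10):dx=+9,dy=+4->C
  (9,10):dx=+4,dy=-7->D
Step 2: C = 26, D = 19, total pairs = 45.
Step 3: tau = (C - D)/(n(n-1)/2) = (26 - 19)/45 = 0.155556.
Step 4: Exact two-sided p-value (enumerate n! = 3628800 permutations of y under H0): p = 0.600654.
Step 5: alpha = 0.05. fail to reject H0.

tau_b = 0.1556 (C=26, D=19), p = 0.600654, fail to reject H0.


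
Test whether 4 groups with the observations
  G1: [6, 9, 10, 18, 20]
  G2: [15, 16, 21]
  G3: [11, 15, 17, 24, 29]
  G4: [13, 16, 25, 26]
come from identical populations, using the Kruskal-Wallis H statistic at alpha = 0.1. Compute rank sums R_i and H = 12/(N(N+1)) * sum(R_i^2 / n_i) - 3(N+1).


Step 1: Combine all N = 17 observations and assign midranks.
sorted (value, group, rank): (6,G1,1), (9,G1,2), (10,G1,3), (11,G3,4), (13,G4,5), (15,G2,6.5), (15,G3,6.5), (16,G2,8.5), (16,G4,8.5), (17,G3,10), (18,G1,11), (20,G1,12), (21,G2,13), (24,G3,14), (25,G4,15), (26,G4,16), (29,G3,17)
Step 2: Sum ranks within each group.
R_1 = 29 (n_1 = 5)
R_2 = 28 (n_2 = 3)
R_3 = 51.5 (n_3 = 5)
R_4 = 44.5 (n_4 = 4)
Step 3: H = 12/(N(N+1)) * sum(R_i^2/n_i) - 3(N+1)
     = 12/(17*18) * (29^2/5 + 28^2/3 + 51.5^2/5 + 44.5^2/4) - 3*18
     = 0.039216 * 1455.05 - 54
     = 3.060621.
Step 4: Ties present; correction factor C = 1 - 12/(17^3 - 17) = 0.997549. Corrected H = 3.060621 / 0.997549 = 3.068141.
Step 5: Under H0, H ~ chi^2(3); p-value = 0.381238.
Step 6: alpha = 0.1. fail to reject H0.

H = 3.0681, df = 3, p = 0.381238, fail to reject H0.


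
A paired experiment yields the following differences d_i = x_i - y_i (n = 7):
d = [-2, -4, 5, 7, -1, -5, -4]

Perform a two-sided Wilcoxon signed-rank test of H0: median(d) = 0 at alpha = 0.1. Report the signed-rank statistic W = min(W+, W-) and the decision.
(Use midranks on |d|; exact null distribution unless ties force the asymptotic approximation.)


Step 1: Drop any zero differences (none here) and take |d_i|.
|d| = [2, 4, 5, 7, 1, 5, 4]
Step 2: Midrank |d_i| (ties get averaged ranks).
ranks: |2|->2, |4|->3.5, |5|->5.5, |7|->7, |1|->1, |5|->5.5, |4|->3.5
Step 3: Attach original signs; sum ranks with positive sign and with negative sign.
W+ = 5.5 + 7 = 12.5
W- = 2 + 3.5 + 1 + 5.5 + 3.5 = 15.5
(Check: W+ + W- = 28 should equal n(n+1)/2 = 28.)
Step 4: Test statistic W = min(W+, W-) = 12.5.
Step 5: Ties in |d|, so use the tie-corrected normal approximation.
        E[W] = n(n+1)/4 = 7*8/4 = 14.
        Tie groups: |d|=4 (t=2), |d|=5 (t=2); sum(t^3 - t) = 12.
        Var[W] = n(n+1)(2n+1)/24 - sum(t^3-t)/48 = 840/24 - 12/48 = 34.75.
        z = (W - E[W]) / sqrt(Var[W]) = (12.5 - 14) / 5.8949 = -0.2545.
        Two-sided p = 2*Phi(z) = 0.799143.
Step 6: alpha = 0.1. fail to reject H0.

W+ = 12.5, W- = 15.5, W = min = 12.5, p = 0.799143, fail to reject H0.


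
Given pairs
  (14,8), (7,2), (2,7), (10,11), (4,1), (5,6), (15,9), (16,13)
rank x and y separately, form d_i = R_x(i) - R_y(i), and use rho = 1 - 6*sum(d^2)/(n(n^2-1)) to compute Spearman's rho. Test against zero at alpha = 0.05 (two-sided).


Step 1: Rank x and y separately (midranks; no ties here).
rank(x): 14->6, 7->4, 2->1, 10->5, 4->2, 5->3, 15->7, 16->8
rank(y): 8->5, 2->2, 7->4, 11->7, 1->1, 6->3, 9->6, 13->8
Step 2: d_i = R_x(i) - R_y(i); compute d_i^2.
  (6-5)^2=1, (4-2)^2=4, (1-4)^2=9, (5-7)^2=4, (2-1)^2=1, (3-3)^2=0, (7-6)^2=1, (8-8)^2=0
sum(d^2) = 20.
Step 3: rho = 1 - 6*20 / (8*(8^2 - 1)) = 1 - 120/504 = 0.761905.
Step 4: Under H0, t = rho * sqrt((n-2)/(1-rho^2)) = 2.8814 ~ t(6).
Step 5: Two-sided p-value from the t-distribution with 6 df = 0.028005.
Step 6: alpha = 0.05. reject H0.

rho = 0.7619, p = 0.028005, reject H0 at alpha = 0.05.


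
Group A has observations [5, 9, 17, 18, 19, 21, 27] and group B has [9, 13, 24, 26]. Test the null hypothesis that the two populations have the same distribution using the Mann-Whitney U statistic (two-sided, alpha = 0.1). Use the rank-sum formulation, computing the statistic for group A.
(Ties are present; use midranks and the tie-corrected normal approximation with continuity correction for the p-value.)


Step 1: Combine and sort all 11 observations; assign midranks.
sorted (value, group): (5,X), (9,X), (9,Y), (13,Y), (17,X), (18,X), (19,X), (21,X), (24,Y), (26,Y), (27,X)
ranks: 5->1, 9->2.5, 9->2.5, 13->4, 17->5, 18->6, 19->7, 21->8, 24->9, 26->10, 27->11
Step 2: Rank sum for X: R1 = 1 + 2.5 + 5 + 6 + 7 + 8 + 11 = 40.5.
Step 3: U_X = R1 - n1(n1+1)/2 = 40.5 - 7*8/2 = 40.5 - 28 = 12.5.
       U_Y = n1*n2 - U_X = 28 - 12.5 = 15.5.
Step 4: Ties are present, so use the tie-corrected normal approximation (with continuity correction) for the p-value.
Step 5: p-value = 0.849769; compare to alpha = 0.1. fail to reject H0.

U_X = 12.5, p = 0.849769, fail to reject H0 at alpha = 0.1.


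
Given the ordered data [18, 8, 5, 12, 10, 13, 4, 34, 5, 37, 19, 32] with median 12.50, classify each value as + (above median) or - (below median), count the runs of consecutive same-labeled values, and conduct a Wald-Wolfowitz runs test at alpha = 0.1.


Step 1: Compute median = 12.50; label A = above, B = below.
Labels in order: ABBBBABABAAA  (n_A = 6, n_B = 6)
Step 2: Count runs R = 7.
Step 3: Under H0 (random ordering), E[R] = 2*n_A*n_B/(n_A+n_B) + 1 = 2*6*6/12 + 1 = 7.0000.
        Var[R] = 2*n_A*n_B*(2*n_A*n_B - n_A - n_B) / ((n_A+n_B)^2 * (n_A+n_B-1)) = 4320/1584 = 2.7273.
        SD[R] = 1.6514.
Step 4: R = E[R], so z = 0 with no continuity correction.
Step 5: Two-sided p-value via normal approximation = 2*(1 - Phi(|z|)) = 1.000000.
Step 6: alpha = 0.1. fail to reject H0.

R = 7, z = 0.0000, p = 1.000000, fail to reject H0.


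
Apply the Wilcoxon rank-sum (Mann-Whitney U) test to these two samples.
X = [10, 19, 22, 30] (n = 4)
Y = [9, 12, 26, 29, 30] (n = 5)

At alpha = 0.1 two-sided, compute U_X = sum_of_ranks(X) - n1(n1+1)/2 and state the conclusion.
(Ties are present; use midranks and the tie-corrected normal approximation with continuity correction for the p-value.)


Step 1: Combine and sort all 9 observations; assign midranks.
sorted (value, group): (9,Y), (10,X), (12,Y), (19,X), (22,X), (26,Y), (29,Y), (30,X), (30,Y)
ranks: 9->1, 10->2, 12->3, 19->4, 22->5, 26->6, 29->7, 30->8.5, 30->8.5
Step 2: Rank sum for X: R1 = 2 + 4 + 5 + 8.5 = 19.5.
Step 3: U_X = R1 - n1(n1+1)/2 = 19.5 - 4*5/2 = 19.5 - 10 = 9.5.
       U_Y = n1*n2 - U_X = 20 - 9.5 = 10.5.
Step 4: Ties are present, so use the tie-corrected normal approximation (with continuity correction) for the p-value.
Step 5: p-value = 1.000000; compare to alpha = 0.1. fail to reject H0.

U_X = 9.5, p = 1.000000, fail to reject H0 at alpha = 0.1.


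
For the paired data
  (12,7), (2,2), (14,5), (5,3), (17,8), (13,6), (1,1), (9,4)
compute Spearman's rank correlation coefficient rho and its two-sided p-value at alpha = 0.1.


Step 1: Rank x and y separately (midranks; no ties here).
rank(x): 12->5, 2->2, 14->7, 5->3, 17->8, 13->6, 1->1, 9->4
rank(y): 7->7, 2->2, 5->5, 3->3, 8->8, 6->6, 1->1, 4->4
Step 2: d_i = R_x(i) - R_y(i); compute d_i^2.
  (5-7)^2=4, (2-2)^2=0, (7-5)^2=4, (3-3)^2=0, (8-8)^2=0, (6-6)^2=0, (1-1)^2=0, (4-4)^2=0
sum(d^2) = 8.
Step 3: rho = 1 - 6*8 / (8*(8^2 - 1)) = 1 - 48/504 = 0.904762.
Step 4: Under H0, t = rho * sqrt((n-2)/(1-rho^2)) = 5.2034 ~ t(6).
Step 5: Two-sided p-value from the t-distribution with 6 df = 0.002008.
Step 6: alpha = 0.1. reject H0.

rho = 0.9048, p = 0.002008, reject H0 at alpha = 0.1.


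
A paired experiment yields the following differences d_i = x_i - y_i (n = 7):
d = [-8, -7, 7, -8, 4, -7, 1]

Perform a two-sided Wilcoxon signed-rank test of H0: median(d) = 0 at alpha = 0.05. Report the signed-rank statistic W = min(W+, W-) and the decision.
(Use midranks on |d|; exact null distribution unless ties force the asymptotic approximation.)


Step 1: Drop any zero differences (none here) and take |d_i|.
|d| = [8, 7, 7, 8, 4, 7, 1]
Step 2: Midrank |d_i| (ties get averaged ranks).
ranks: |8|->6.5, |7|->4, |7|->4, |8|->6.5, |4|->2, |7|->4, |1|->1
Step 3: Attach original signs; sum ranks with positive sign and with negative sign.
W+ = 4 + 2 + 1 = 7
W- = 6.5 + 4 + 6.5 + 4 = 21
(Check: W+ + W- = 28 should equal n(n+1)/2 = 28.)
Step 4: Test statistic W = min(W+, W-) = 7.
Step 5: Ties in |d|, so use the tie-corrected normal approximation.
        E[W] = n(n+1)/4 = 7*8/4 = 14.
        Tie groups: |d|=7 (t=3), |d|=8 (t=2); sum(t^3 - t) = 30.
        Var[W] = n(n+1)(2n+1)/24 - sum(t^3-t)/48 = 840/24 - 30/48 = 34.375.
        z = (W - E[W]) / sqrt(Var[W]) = (7 - 14) / 5.8630 = -1.1939.
        Two-sided p = 2*Phi(z) = 0.232508.
Step 6: alpha = 0.05. fail to reject H0.

W+ = 7, W- = 21, W = min = 7, p = 0.232508, fail to reject H0.


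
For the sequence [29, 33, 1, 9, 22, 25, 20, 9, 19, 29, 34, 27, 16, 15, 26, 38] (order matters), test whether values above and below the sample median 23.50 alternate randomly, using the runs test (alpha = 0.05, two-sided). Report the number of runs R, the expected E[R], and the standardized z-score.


Step 1: Compute median = 23.50; label A = above, B = below.
Labels in order: AABBBABBBAAABBAA  (n_A = 8, n_B = 8)
Step 2: Count runs R = 7.
Step 3: Under H0 (random ordering), E[R] = 2*n_A*n_B/(n_A+n_B) + 1 = 2*8*8/16 + 1 = 9.0000.
        Var[R] = 2*n_A*n_B*(2*n_A*n_B - n_A - n_B) / ((n_A+n_B)^2 * (n_A+n_B-1)) = 14336/3840 = 3.7333.
        SD[R] = 1.9322.
Step 4: Continuity-corrected z = (R + 0.5 - E[R]) / SD[R] = (7 + 0.5 - 9.0000) / 1.9322 = -0.7763.
Step 5: Two-sided p-value via normal approximation = 2*(1 - Phi(|z|)) = 0.437558.
Step 6: alpha = 0.05. fail to reject H0.

R = 7, z = -0.7763, p = 0.437558, fail to reject H0.


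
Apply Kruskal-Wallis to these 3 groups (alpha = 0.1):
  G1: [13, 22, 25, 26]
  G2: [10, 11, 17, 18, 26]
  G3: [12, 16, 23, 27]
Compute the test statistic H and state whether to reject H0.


Step 1: Combine all N = 13 observations and assign midranks.
sorted (value, group, rank): (10,G2,1), (11,G2,2), (12,G3,3), (13,G1,4), (16,G3,5), (17,G2,6), (18,G2,7), (22,G1,8), (23,G3,9), (25,G1,10), (26,G1,11.5), (26,G2,11.5), (27,G3,13)
Step 2: Sum ranks within each group.
R_1 = 33.5 (n_1 = 4)
R_2 = 27.5 (n_2 = 5)
R_3 = 30 (n_3 = 4)
Step 3: H = 12/(N(N+1)) * sum(R_i^2/n_i) - 3(N+1)
     = 12/(13*14) * (33.5^2/4 + 27.5^2/5 + 30^2/4) - 3*14
     = 0.065934 * 656.812 - 42
     = 1.306319.
Step 4: Ties present; correction factor C = 1 - 6/(13^3 - 13) = 0.997253. Corrected H = 1.306319 / 0.997253 = 1.309917.
Step 5: Under H0, H ~ chi^2(2); p-value = 0.519464.
Step 6: alpha = 0.1. fail to reject H0.

H = 1.3099, df = 2, p = 0.519464, fail to reject H0.


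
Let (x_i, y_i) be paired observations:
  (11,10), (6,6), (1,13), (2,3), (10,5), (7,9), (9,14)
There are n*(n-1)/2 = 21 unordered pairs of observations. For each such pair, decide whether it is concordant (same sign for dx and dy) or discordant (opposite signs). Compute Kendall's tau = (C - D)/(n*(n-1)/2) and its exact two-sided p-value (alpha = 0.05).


Step 1: Enumerate the 21 unordered pairs (i,j) with i<j and classify each by sign(x_j-x_i) * sign(y_j-y_i).
  (1,2):dx=-5,dy=-4->C; (1,3):dx=-10,dy=+3->D; (1,4):dx=-9,dy=-7->C; (1,5):dx=-1,dy=-5->C
  (1,6):dx=-4,dy=-1->C; (1,7):dx=-2,dy=+4->D; (2,3):dx=-5,dy=+7->D; (2,4):dx=-4,dy=-3->C
  (2,5):dx=+4,dy=-1->D; (2,6):dx=+1,dy=+3->C; (2,7):dx=+3,dy=+8->C; (3,4):dx=+1,dy=-10->D
  (3,5):dx=+9,dy=-8->D; (3,6):dx=+6,dy=-4->D; (3,7):dx=+8,dy=+1->C; (4,5):dx=+8,dy=+2->C
  (4,6):dx=+5,dy=+6->C; (4,7):dx=+7,dy=+11->C; (5,6):dx=-3,dy=+4->D; (5,7):dx=-1,dy=+9->D
  (6,7):dx=+2,dy=+5->C
Step 2: C = 12, D = 9, total pairs = 21.
Step 3: tau = (C - D)/(n(n-1)/2) = (12 - 9)/21 = 0.142857.
Step 4: Exact two-sided p-value (enumerate n! = 5040 permutations of y under H0): p = 0.772619.
Step 5: alpha = 0.05. fail to reject H0.

tau_b = 0.1429 (C=12, D=9), p = 0.772619, fail to reject H0.


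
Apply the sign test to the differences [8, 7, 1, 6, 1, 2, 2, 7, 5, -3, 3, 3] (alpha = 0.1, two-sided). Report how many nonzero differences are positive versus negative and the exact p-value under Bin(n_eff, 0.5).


Step 1: Discard zero differences. Original n = 12; n_eff = number of nonzero differences = 12.
Nonzero differences (with sign): +8, +7, +1, +6, +1, +2, +2, +7, +5, -3, +3, +3
Step 2: Count signs: positive = 11, negative = 1.
Step 3: Under H0: P(positive) = 0.5, so the number of positives S ~ Bin(12, 0.5).
Step 4: Two-sided exact p-value = sum of Bin(12,0.5) probabilities at or below the observed probability = 0.006348.
Step 5: alpha = 0.1. reject H0.

n_eff = 12, pos = 11, neg = 1, p = 0.006348, reject H0.


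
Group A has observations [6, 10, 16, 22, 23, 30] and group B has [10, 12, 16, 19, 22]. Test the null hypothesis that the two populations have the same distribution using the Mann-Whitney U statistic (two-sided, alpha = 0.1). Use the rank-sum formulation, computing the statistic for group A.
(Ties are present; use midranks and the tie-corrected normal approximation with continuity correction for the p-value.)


Step 1: Combine and sort all 11 observations; assign midranks.
sorted (value, group): (6,X), (10,X), (10,Y), (12,Y), (16,X), (16,Y), (19,Y), (22,X), (22,Y), (23,X), (30,X)
ranks: 6->1, 10->2.5, 10->2.5, 12->4, 16->5.5, 16->5.5, 19->7, 22->8.5, 22->8.5, 23->10, 30->11
Step 2: Rank sum for X: R1 = 1 + 2.5 + 5.5 + 8.5 + 10 + 11 = 38.5.
Step 3: U_X = R1 - n1(n1+1)/2 = 38.5 - 6*7/2 = 38.5 - 21 = 17.5.
       U_Y = n1*n2 - U_X = 30 - 17.5 = 12.5.
Step 4: Ties are present, so use the tie-corrected normal approximation (with continuity correction) for the p-value.
Step 5: p-value = 0.713124; compare to alpha = 0.1. fail to reject H0.

U_X = 17.5, p = 0.713124, fail to reject H0 at alpha = 0.1.


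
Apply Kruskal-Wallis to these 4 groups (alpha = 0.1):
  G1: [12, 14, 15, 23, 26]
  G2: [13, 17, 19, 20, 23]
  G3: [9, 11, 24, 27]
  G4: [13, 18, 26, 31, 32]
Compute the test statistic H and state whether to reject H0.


Step 1: Combine all N = 19 observations and assign midranks.
sorted (value, group, rank): (9,G3,1), (11,G3,2), (12,G1,3), (13,G2,4.5), (13,G4,4.5), (14,G1,6), (15,G1,7), (17,G2,8), (18,G4,9), (19,G2,10), (20,G2,11), (23,G1,12.5), (23,G2,12.5), (24,G3,14), (26,G1,15.5), (26,G4,15.5), (27,G3,17), (31,G4,18), (32,G4,19)
Step 2: Sum ranks within each group.
R_1 = 44 (n_1 = 5)
R_2 = 46 (n_2 = 5)
R_3 = 34 (n_3 = 4)
R_4 = 66 (n_4 = 5)
Step 3: H = 12/(N(N+1)) * sum(R_i^2/n_i) - 3(N+1)
     = 12/(19*20) * (44^2/5 + 46^2/5 + 34^2/4 + 66^2/5) - 3*20
     = 0.031579 * 1970.6 - 60
     = 2.229474.
Step 4: Ties present; correction factor C = 1 - 18/(19^3 - 19) = 0.997368. Corrected H = 2.229474 / 0.997368 = 2.235356.
Step 5: Under H0, H ~ chi^2(3); p-value = 0.525018.
Step 6: alpha = 0.1. fail to reject H0.

H = 2.2354, df = 3, p = 0.525018, fail to reject H0.


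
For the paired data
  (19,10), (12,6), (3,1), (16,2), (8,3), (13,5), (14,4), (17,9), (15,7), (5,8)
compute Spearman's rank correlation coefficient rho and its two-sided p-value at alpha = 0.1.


Step 1: Rank x and y separately (midranks; no ties here).
rank(x): 19->10, 12->4, 3->1, 16->8, 8->3, 13->5, 14->6, 17->9, 15->7, 5->2
rank(y): 10->10, 6->6, 1->1, 2->2, 3->3, 5->5, 4->4, 9->9, 7->7, 8->8
Step 2: d_i = R_x(i) - R_y(i); compute d_i^2.
  (10-10)^2=0, (4-6)^2=4, (1-1)^2=0, (8-2)^2=36, (3-3)^2=0, (5-5)^2=0, (6-4)^2=4, (9-9)^2=0, (7-7)^2=0, (2-8)^2=36
sum(d^2) = 80.
Step 3: rho = 1 - 6*80 / (10*(10^2 - 1)) = 1 - 480/990 = 0.515152.
Step 4: Under H0, t = rho * sqrt((n-2)/(1-rho^2)) = 1.7000 ~ t(8).
Step 5: Two-sided p-value from the t-distribution with 8 df = 0.127553.
Step 6: alpha = 0.1. fail to reject H0.

rho = 0.5152, p = 0.127553, fail to reject H0 at alpha = 0.1.


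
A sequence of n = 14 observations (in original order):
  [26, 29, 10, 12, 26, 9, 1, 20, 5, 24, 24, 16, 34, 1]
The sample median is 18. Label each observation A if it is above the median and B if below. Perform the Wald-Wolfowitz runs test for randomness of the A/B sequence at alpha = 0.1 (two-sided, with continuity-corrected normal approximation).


Step 1: Compute median = 18; label A = above, B = below.
Labels in order: AABBABBABAABAB  (n_A = 7, n_B = 7)
Step 2: Count runs R = 10.
Step 3: Under H0 (random ordering), E[R] = 2*n_A*n_B/(n_A+n_B) + 1 = 2*7*7/14 + 1 = 8.0000.
        Var[R] = 2*n_A*n_B*(2*n_A*n_B - n_A - n_B) / ((n_A+n_B)^2 * (n_A+n_B-1)) = 8232/2548 = 3.2308.
        SD[R] = 1.7974.
Step 4: Continuity-corrected z = (R - 0.5 - E[R]) / SD[R] = (10 - 0.5 - 8.0000) / 1.7974 = 0.8345.
Step 5: Two-sided p-value via normal approximation = 2*(1 - Phi(|z|)) = 0.403986.
Step 6: alpha = 0.1. fail to reject H0.

R = 10, z = 0.8345, p = 0.403986, fail to reject H0.


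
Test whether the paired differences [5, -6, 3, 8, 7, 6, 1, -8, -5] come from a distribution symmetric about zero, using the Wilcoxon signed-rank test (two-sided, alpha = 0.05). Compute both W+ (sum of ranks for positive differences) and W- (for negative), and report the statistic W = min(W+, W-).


Step 1: Drop any zero differences (none here) and take |d_i|.
|d| = [5, 6, 3, 8, 7, 6, 1, 8, 5]
Step 2: Midrank |d_i| (ties get averaged ranks).
ranks: |5|->3.5, |6|->5.5, |3|->2, |8|->8.5, |7|->7, |6|->5.5, |1|->1, |8|->8.5, |5|->3.5
Step 3: Attach original signs; sum ranks with positive sign and with negative sign.
W+ = 3.5 + 2 + 8.5 + 7 + 5.5 + 1 = 27.5
W- = 5.5 + 8.5 + 3.5 = 17.5
(Check: W+ + W- = 45 should equal n(n+1)/2 = 45.)
Step 4: Test statistic W = min(W+, W-) = 17.5.
Step 5: Ties in |d|, so use the tie-corrected normal approximation.
        E[W] = n(n+1)/4 = 9*10/4 = 22.5.
        Tie groups: |d|=5 (t=2), |d|=6 (t=2), |d|=8 (t=2); sum(t^3 - t) = 18.
        Var[W] = n(n+1)(2n+1)/24 - sum(t^3-t)/48 = 1710/24 - 18/48 = 70.875.
        z = (W - E[W]) / sqrt(Var[W]) = (17.5 - 22.5) / 8.4187 = -0.5939.
        Two-sided p = 2*Phi(z) = 0.552570.
Step 6: alpha = 0.05. fail to reject H0.

W+ = 27.5, W- = 17.5, W = min = 17.5, p = 0.552570, fail to reject H0.


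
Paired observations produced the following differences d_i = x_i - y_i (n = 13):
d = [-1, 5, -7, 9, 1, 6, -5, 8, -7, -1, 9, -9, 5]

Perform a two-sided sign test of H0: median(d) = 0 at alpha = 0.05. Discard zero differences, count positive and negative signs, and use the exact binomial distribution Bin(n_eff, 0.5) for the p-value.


Step 1: Discard zero differences. Original n = 13; n_eff = number of nonzero differences = 13.
Nonzero differences (with sign): -1, +5, -7, +9, +1, +6, -5, +8, -7, -1, +9, -9, +5
Step 2: Count signs: positive = 7, negative = 6.
Step 3: Under H0: P(positive) = 0.5, so the number of positives S ~ Bin(13, 0.5).
Step 4: Two-sided exact p-value = sum of Bin(13,0.5) probabilities at or below the observed probability = 1.000000.
Step 5: alpha = 0.05. fail to reject H0.

n_eff = 13, pos = 7, neg = 6, p = 1.000000, fail to reject H0.


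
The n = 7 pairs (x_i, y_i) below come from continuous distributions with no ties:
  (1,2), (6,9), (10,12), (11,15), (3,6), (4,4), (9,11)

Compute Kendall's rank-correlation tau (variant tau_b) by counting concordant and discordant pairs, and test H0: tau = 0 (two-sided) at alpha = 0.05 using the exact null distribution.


Step 1: Enumerate the 21 unordered pairs (i,j) with i<j and classify each by sign(x_j-x_i) * sign(y_j-y_i).
  (1,2):dx=+5,dy=+7->C; (1,3):dx=+9,dy=+10->C; (1,4):dx=+10,dy=+13->C; (1,5):dx=+2,dy=+4->C
  (1,6):dx=+3,dy=+2->C; (1,7):dx=+8,dy=+9->C; (2,3):dx=+4,dy=+3->C; (2,4):dx=+5,dy=+6->C
  (2,5):dx=-3,dy=-3->C; (2,6):dx=-2,dy=-5->C; (2,7):dx=+3,dy=+2->C; (3,4):dx=+1,dy=+3->C
  (3,5):dx=-7,dy=-6->C; (3,6):dx=-6,dy=-8->C; (3,7):dx=-1,dy=-1->C; (4,5):dx=-8,dy=-9->C
  (4,6):dx=-7,dy=-11->C; (4,7):dx=-2,dy=-4->C; (5,6):dx=+1,dy=-2->D; (5,7):dx=+6,dy=+5->C
  (6,7):dx=+5,dy=+7->C
Step 2: C = 20, D = 1, total pairs = 21.
Step 3: tau = (C - D)/(n(n-1)/2) = (20 - 1)/21 = 0.904762.
Step 4: Exact two-sided p-value (enumerate n! = 5040 permutations of y under H0): p = 0.002778.
Step 5: alpha = 0.05. reject H0.

tau_b = 0.9048 (C=20, D=1), p = 0.002778, reject H0.


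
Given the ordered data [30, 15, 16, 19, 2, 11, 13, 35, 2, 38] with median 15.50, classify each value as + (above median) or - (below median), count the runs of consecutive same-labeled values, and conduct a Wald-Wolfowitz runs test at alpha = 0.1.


Step 1: Compute median = 15.50; label A = above, B = below.
Labels in order: ABAABBBABA  (n_A = 5, n_B = 5)
Step 2: Count runs R = 7.
Step 3: Under H0 (random ordering), E[R] = 2*n_A*n_B/(n_A+n_B) + 1 = 2*5*5/10 + 1 = 6.0000.
        Var[R] = 2*n_A*n_B*(2*n_A*n_B - n_A - n_B) / ((n_A+n_B)^2 * (n_A+n_B-1)) = 2000/900 = 2.2222.
        SD[R] = 1.4907.
Step 4: Continuity-corrected z = (R - 0.5 - E[R]) / SD[R] = (7 - 0.5 - 6.0000) / 1.4907 = 0.3354.
Step 5: Two-sided p-value via normal approximation = 2*(1 - Phi(|z|)) = 0.737316.
Step 6: alpha = 0.1. fail to reject H0.

R = 7, z = 0.3354, p = 0.737316, fail to reject H0.


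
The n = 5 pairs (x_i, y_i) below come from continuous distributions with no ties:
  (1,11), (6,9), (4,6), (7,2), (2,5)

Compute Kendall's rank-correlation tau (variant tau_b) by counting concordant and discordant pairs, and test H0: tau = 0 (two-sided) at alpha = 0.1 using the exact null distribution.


Step 1: Enumerate the 10 unordered pairs (i,j) with i<j and classify each by sign(x_j-x_i) * sign(y_j-y_i).
  (1,2):dx=+5,dy=-2->D; (1,3):dx=+3,dy=-5->D; (1,4):dx=+6,dy=-9->D; (1,5):dx=+1,dy=-6->D
  (2,3):dx=-2,dy=-3->C; (2,4):dx=+1,dy=-7->D; (2,5):dx=-4,dy=-4->C; (3,4):dx=+3,dy=-4->D
  (3,5):dx=-2,dy=-1->C; (4,5):dx=-5,dy=+3->D
Step 2: C = 3, D = 7, total pairs = 10.
Step 3: tau = (C - D)/(n(n-1)/2) = (3 - 7)/10 = -0.400000.
Step 4: Exact two-sided p-value (enumerate n! = 120 permutations of y under H0): p = 0.483333.
Step 5: alpha = 0.1. fail to reject H0.

tau_b = -0.4000 (C=3, D=7), p = 0.483333, fail to reject H0.


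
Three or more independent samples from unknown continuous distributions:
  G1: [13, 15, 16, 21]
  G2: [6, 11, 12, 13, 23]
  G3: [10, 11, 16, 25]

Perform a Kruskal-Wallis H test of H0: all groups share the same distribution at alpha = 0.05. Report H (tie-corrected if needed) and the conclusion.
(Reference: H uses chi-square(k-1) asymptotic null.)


Step 1: Combine all N = 13 observations and assign midranks.
sorted (value, group, rank): (6,G2,1), (10,G3,2), (11,G2,3.5), (11,G3,3.5), (12,G2,5), (13,G1,6.5), (13,G2,6.5), (15,G1,8), (16,G1,9.5), (16,G3,9.5), (21,G1,11), (23,G2,12), (25,G3,13)
Step 2: Sum ranks within each group.
R_1 = 35 (n_1 = 4)
R_2 = 28 (n_2 = 5)
R_3 = 28 (n_3 = 4)
Step 3: H = 12/(N(N+1)) * sum(R_i^2/n_i) - 3(N+1)
     = 12/(13*14) * (35^2/4 + 28^2/5 + 28^2/4) - 3*14
     = 0.065934 * 659.05 - 42
     = 1.453846.
Step 4: Ties present; correction factor C = 1 - 18/(13^3 - 13) = 0.991758. Corrected H = 1.453846 / 0.991758 = 1.465928.
Step 5: Under H0, H ~ chi^2(2); p-value = 0.480483.
Step 6: alpha = 0.05. fail to reject H0.

H = 1.4659, df = 2, p = 0.480483, fail to reject H0.


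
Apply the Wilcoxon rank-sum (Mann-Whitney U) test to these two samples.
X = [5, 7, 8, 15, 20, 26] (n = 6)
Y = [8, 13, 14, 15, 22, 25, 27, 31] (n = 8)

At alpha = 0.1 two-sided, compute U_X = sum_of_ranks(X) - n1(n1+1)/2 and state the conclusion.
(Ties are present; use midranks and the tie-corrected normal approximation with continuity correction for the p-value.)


Step 1: Combine and sort all 14 observations; assign midranks.
sorted (value, group): (5,X), (7,X), (8,X), (8,Y), (13,Y), (14,Y), (15,X), (15,Y), (20,X), (22,Y), (25,Y), (26,X), (27,Y), (31,Y)
ranks: 5->1, 7->2, 8->3.5, 8->3.5, 13->5, 14->6, 15->7.5, 15->7.5, 20->9, 22->10, 25->11, 26->12, 27->13, 31->14
Step 2: Rank sum for X: R1 = 1 + 2 + 3.5 + 7.5 + 9 + 12 = 35.
Step 3: U_X = R1 - n1(n1+1)/2 = 35 - 6*7/2 = 35 - 21 = 14.
       U_Y = n1*n2 - U_X = 48 - 14 = 34.
Step 4: Ties are present, so use the tie-corrected normal approximation (with continuity correction) for the p-value.
Step 5: p-value = 0.219016; compare to alpha = 0.1. fail to reject H0.

U_X = 14, p = 0.219016, fail to reject H0 at alpha = 0.1.


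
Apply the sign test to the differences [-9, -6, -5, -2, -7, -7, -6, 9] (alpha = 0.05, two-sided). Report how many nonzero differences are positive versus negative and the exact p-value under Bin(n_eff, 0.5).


Step 1: Discard zero differences. Original n = 8; n_eff = number of nonzero differences = 8.
Nonzero differences (with sign): -9, -6, -5, -2, -7, -7, -6, +9
Step 2: Count signs: positive = 1, negative = 7.
Step 3: Under H0: P(positive) = 0.5, so the number of positives S ~ Bin(8, 0.5).
Step 4: Two-sided exact p-value = sum of Bin(8,0.5) probabilities at or below the observed probability = 0.070312.
Step 5: alpha = 0.05. fail to reject H0.

n_eff = 8, pos = 1, neg = 7, p = 0.070312, fail to reject H0.


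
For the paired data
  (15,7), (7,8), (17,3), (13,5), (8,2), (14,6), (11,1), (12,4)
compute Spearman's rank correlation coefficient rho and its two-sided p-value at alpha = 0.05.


Step 1: Rank x and y separately (midranks; no ties here).
rank(x): 15->7, 7->1, 17->8, 13->5, 8->2, 14->6, 11->3, 12->4
rank(y): 7->7, 8->8, 3->3, 5->5, 2->2, 6->6, 1->1, 4->4
Step 2: d_i = R_x(i) - R_y(i); compute d_i^2.
  (7-7)^2=0, (1-8)^2=49, (8-3)^2=25, (5-5)^2=0, (2-2)^2=0, (6-6)^2=0, (3-1)^2=4, (4-4)^2=0
sum(d^2) = 78.
Step 3: rho = 1 - 6*78 / (8*(8^2 - 1)) = 1 - 468/504 = 0.071429.
Step 4: Under H0, t = rho * sqrt((n-2)/(1-rho^2)) = 0.1754 ~ t(6).
Step 5: Two-sided p-value from the t-distribution with 6 df = 0.866526.
Step 6: alpha = 0.05. fail to reject H0.

rho = 0.0714, p = 0.866526, fail to reject H0 at alpha = 0.05.


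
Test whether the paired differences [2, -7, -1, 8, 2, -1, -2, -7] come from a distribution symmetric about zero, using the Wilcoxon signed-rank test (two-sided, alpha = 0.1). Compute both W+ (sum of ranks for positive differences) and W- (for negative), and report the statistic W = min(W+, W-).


Step 1: Drop any zero differences (none here) and take |d_i|.
|d| = [2, 7, 1, 8, 2, 1, 2, 7]
Step 2: Midrank |d_i| (ties get averaged ranks).
ranks: |2|->4, |7|->6.5, |1|->1.5, |8|->8, |2|->4, |1|->1.5, |2|->4, |7|->6.5
Step 3: Attach original signs; sum ranks with positive sign and with negative sign.
W+ = 4 + 8 + 4 = 16
W- = 6.5 + 1.5 + 1.5 + 4 + 6.5 = 20
(Check: W+ + W- = 36 should equal n(n+1)/2 = 36.)
Step 4: Test statistic W = min(W+, W-) = 16.
Step 5: Ties in |d|, so use the tie-corrected normal approximation.
        E[W] = n(n+1)/4 = 8*9/4 = 18.
        Tie groups: |d|=1 (t=2), |d|=2 (t=3), |d|=7 (t=2); sum(t^3 - t) = 36.
        Var[W] = n(n+1)(2n+1)/24 - sum(t^3-t)/48 = 1224/24 - 36/48 = 50.25.
        z = (W - E[W]) / sqrt(Var[W]) = (16 - 18) / 7.0887 = -0.2821.
        Two-sided p = 2*Phi(z) = 0.777838.
Step 6: alpha = 0.1. fail to reject H0.

W+ = 16, W- = 20, W = min = 16, p = 0.777838, fail to reject H0.


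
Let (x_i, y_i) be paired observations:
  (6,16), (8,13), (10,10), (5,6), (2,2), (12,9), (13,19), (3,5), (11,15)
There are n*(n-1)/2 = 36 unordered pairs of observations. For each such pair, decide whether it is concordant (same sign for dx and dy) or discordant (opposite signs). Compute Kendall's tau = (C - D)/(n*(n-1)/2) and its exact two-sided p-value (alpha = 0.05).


Step 1: Enumerate the 36 unordered pairs (i,j) with i<j and classify each by sign(x_j-x_i) * sign(y_j-y_i).
  (1,2):dx=+2,dy=-3->D; (1,3):dx=+4,dy=-6->D; (1,4):dx=-1,dy=-10->C; (1,5):dx=-4,dy=-14->C
  (1,6):dx=+6,dy=-7->D; (1,7):dx=+7,dy=+3->C; (1,8):dx=-3,dy=-11->C; (1,9):dx=+5,dy=-1->D
  (2,3):dx=+2,dy=-3->D; (2,4):dx=-3,dy=-7->C; (2,5):dx=-6,dy=-11->C; (2,6):dx=+4,dy=-4->D
  (2,7):dx=+5,dy=+6->C; (2,8):dx=-5,dy=-8->C; (2,9):dx=+3,dy=+2->C; (3,4):dx=-5,dy=-4->C
  (3,5):dx=-8,dy=-8->C; (3,6):dx=+2,dy=-1->D; (3,7):dx=+3,dy=+9->C; (3,8):dx=-7,dy=-5->C
  (3,9):dx=+1,dy=+5->C; (4,5):dx=-3,dy=-4->C; (4,6):dx=+7,dy=+3->C; (4,7):dx=+8,dy=+13->C
  (4,8):dx=-2,dy=-1->C; (4,9):dx=+6,dy=+9->C; (5,6):dx=+10,dy=+7->C; (5,7):dx=+11,dy=+17->C
  (5,8):dx=+1,dy=+3->C; (5,9):dx=+9,dy=+13->C; (6,7):dx=+1,dy=+10->C; (6,8):dx=-9,dy=-4->C
  (6,9):dx=-1,dy=+6->D; (7,8):dx=-10,dy=-14->C; (7,9):dx=-2,dy=-4->C; (8,9):dx=+8,dy=+10->C
Step 2: C = 28, D = 8, total pairs = 36.
Step 3: tau = (C - D)/(n(n-1)/2) = (28 - 8)/36 = 0.555556.
Step 4: Exact two-sided p-value (enumerate n! = 362880 permutations of y under H0): p = 0.044615.
Step 5: alpha = 0.05. reject H0.

tau_b = 0.5556 (C=28, D=8), p = 0.044615, reject H0.


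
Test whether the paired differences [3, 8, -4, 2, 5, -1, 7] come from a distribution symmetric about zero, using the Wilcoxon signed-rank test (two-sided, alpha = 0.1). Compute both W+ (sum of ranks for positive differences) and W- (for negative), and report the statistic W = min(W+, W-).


Step 1: Drop any zero differences (none here) and take |d_i|.
|d| = [3, 8, 4, 2, 5, 1, 7]
Step 2: Midrank |d_i| (ties get averaged ranks).
ranks: |3|->3, |8|->7, |4|->4, |2|->2, |5|->5, |1|->1, |7|->6
Step 3: Attach original signs; sum ranks with positive sign and with negative sign.
W+ = 3 + 7 + 2 + 5 + 6 = 23
W- = 4 + 1 = 5
(Check: W+ + W- = 28 should equal n(n+1)/2 = 28.)
Step 4: Test statistic W = min(W+, W-) = 5.
Step 5: No ties, so the exact null distribution over the 2^7 = 128 sign assignments gives the two-sided p-value = 0.156250.
Step 6: alpha = 0.1. fail to reject H0.

W+ = 23, W- = 5, W = min = 5, p = 0.156250, fail to reject H0.


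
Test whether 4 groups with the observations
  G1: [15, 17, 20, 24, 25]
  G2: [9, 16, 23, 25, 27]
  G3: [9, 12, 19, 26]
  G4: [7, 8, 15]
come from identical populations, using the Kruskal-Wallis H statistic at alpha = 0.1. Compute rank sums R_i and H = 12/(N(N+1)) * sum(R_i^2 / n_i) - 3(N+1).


Step 1: Combine all N = 17 observations and assign midranks.
sorted (value, group, rank): (7,G4,1), (8,G4,2), (9,G2,3.5), (9,G3,3.5), (12,G3,5), (15,G1,6.5), (15,G4,6.5), (16,G2,8), (17,G1,9), (19,G3,10), (20,G1,11), (23,G2,12), (24,G1,13), (25,G1,14.5), (25,G2,14.5), (26,G3,16), (27,G2,17)
Step 2: Sum ranks within each group.
R_1 = 54 (n_1 = 5)
R_2 = 55 (n_2 = 5)
R_3 = 34.5 (n_3 = 4)
R_4 = 9.5 (n_4 = 3)
Step 3: H = 12/(N(N+1)) * sum(R_i^2/n_i) - 3(N+1)
     = 12/(17*18) * (54^2/5 + 55^2/5 + 34.5^2/4 + 9.5^2/3) - 3*18
     = 0.039216 * 1515.85 - 54
     = 5.444935.
Step 4: Ties present; correction factor C = 1 - 18/(17^3 - 17) = 0.996324. Corrected H = 5.444935 / 0.996324 = 5.465027.
Step 5: Under H0, H ~ chi^2(3); p-value = 0.140745.
Step 6: alpha = 0.1. fail to reject H0.

H = 5.4650, df = 3, p = 0.140745, fail to reject H0.


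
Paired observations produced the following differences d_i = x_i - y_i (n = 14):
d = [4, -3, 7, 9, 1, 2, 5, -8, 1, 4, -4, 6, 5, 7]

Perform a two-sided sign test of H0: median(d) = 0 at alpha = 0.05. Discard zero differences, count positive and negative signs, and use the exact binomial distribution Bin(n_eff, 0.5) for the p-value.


Step 1: Discard zero differences. Original n = 14; n_eff = number of nonzero differences = 14.
Nonzero differences (with sign): +4, -3, +7, +9, +1, +2, +5, -8, +1, +4, -4, +6, +5, +7
Step 2: Count signs: positive = 11, negative = 3.
Step 3: Under H0: P(positive) = 0.5, so the number of positives S ~ Bin(14, 0.5).
Step 4: Two-sided exact p-value = sum of Bin(14,0.5) probabilities at or below the observed probability = 0.057373.
Step 5: alpha = 0.05. fail to reject H0.

n_eff = 14, pos = 11, neg = 3, p = 0.057373, fail to reject H0.
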